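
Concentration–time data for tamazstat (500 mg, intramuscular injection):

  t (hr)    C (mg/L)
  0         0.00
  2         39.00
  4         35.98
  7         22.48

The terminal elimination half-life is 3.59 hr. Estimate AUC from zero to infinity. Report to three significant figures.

AUC = 318 mg/L·hr

Trapezoidal AUC_0→7:
  [0→2]: (0.00+39.00)/2 × 2 = 39.0
  [2→4]: (39.00+35.98)/2 × 2 = 74.98
  [4→7]: (35.98+22.48)/2 × 3 = 87.69
  Sum = 201.67 mg/L·hr
k_e = ln2 / t½ = 0.693147 / 3.59 = 0.1931 hr^-1
Extrapolated tail: C_last / k_e = 22.48 / 0.1931 = 116.416
AUC_0→∞ = 201.67 + 116.416 = 318.086 mg/L·hr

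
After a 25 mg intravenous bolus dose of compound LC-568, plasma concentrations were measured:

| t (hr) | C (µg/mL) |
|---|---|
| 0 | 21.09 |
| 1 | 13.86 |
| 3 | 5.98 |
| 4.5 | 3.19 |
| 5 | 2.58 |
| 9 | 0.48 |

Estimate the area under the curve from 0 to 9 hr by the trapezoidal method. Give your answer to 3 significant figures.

Trapezoidal AUC_0→9:
  [0→1]: (21.09+13.86)/2 × 1 = 17.475
  [1→3]: (13.86+5.98)/2 × 2 = 19.84
  [3→4.5]: (5.98+3.19)/2 × 1.5 = 6.8775
  [4.5→5]: (3.19+2.58)/2 × 0.5 = 1.4425
  [5→9]: (2.58+0.48)/2 × 4 = 6.12
  Sum = 51.755 µg/mL·hr

AUC = 51.8 µg/mL·hr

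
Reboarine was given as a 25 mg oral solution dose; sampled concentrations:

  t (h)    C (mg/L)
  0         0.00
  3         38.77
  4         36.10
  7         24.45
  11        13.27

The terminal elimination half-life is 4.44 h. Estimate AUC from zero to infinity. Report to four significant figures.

Trapezoidal AUC_0→11:
  [0→3]: (0.00+38.77)/2 × 3 = 58.155
  [3→4]: (38.77+36.10)/2 × 1 = 37.435
  [4→7]: (36.10+24.45)/2 × 3 = 90.825
  [7→11]: (24.45+13.27)/2 × 4 = 75.44
  Sum = 261.855 mg/L·h
k_e = ln2 / t½ = 0.693147 / 4.44 = 0.1561 h^-1
Extrapolated tail: C_last / k_e = 13.27 / 0.1561 = 85.010
AUC_0→∞ = 261.855 + 85.010 = 346.865 mg/L·h

AUC = 346.9 mg/L·h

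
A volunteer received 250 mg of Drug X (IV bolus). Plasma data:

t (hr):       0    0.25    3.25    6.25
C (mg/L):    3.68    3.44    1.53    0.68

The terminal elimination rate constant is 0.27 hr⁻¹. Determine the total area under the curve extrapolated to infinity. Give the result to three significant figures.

AUC = 14.2 mg/L·hr

Trapezoidal AUC_0→6.25:
  [0→0.25]: (3.68+3.44)/2 × 0.25 = 0.89
  [0.25→3.25]: (3.44+1.53)/2 × 3 = 7.455
  [3.25→6.25]: (1.53+0.68)/2 × 3 = 3.315
  Sum = 11.66 mg/L·hr
Extrapolated tail: C_last / k_e = 0.68 / 0.27 = 2.519
AUC_0→∞ = 11.66 + 2.519 = 14.179 mg/L·hr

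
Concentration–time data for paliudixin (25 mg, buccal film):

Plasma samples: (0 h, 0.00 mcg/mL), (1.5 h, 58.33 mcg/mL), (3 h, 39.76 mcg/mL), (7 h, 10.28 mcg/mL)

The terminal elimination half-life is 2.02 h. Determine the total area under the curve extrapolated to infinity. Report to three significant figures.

AUC = 247 mcg/mL·h

Trapezoidal AUC_0→7:
  [0→1.5]: (0.00+58.33)/2 × 1.5 = 43.7475
  [1.5→3]: (58.33+39.76)/2 × 1.5 = 73.5675
  [3→7]: (39.76+10.28)/2 × 4 = 100.08
  Sum = 217.395 mcg/mL·h
k_e = ln2 / t½ = 0.693147 / 2.02 = 0.3431 h^-1
Extrapolated tail: C_last / k_e = 10.28 / 0.3431 = 29.962
AUC_0→∞ = 217.395 + 29.962 = 247.357 mcg/mL·h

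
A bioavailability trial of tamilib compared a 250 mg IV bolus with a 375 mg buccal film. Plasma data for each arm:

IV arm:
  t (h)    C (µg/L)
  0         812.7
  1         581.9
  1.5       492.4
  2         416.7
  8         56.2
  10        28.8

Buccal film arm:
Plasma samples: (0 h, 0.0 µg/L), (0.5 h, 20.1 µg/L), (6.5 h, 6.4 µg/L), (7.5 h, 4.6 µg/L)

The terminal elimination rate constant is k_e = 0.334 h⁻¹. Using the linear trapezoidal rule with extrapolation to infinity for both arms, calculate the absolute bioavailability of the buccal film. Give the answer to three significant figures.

F = 0.0249

Trapezoidal AUC_0→10 (IV):
  [0→1]: (812.7+581.9)/2 × 1 = 697.3
  [1→1.5]: (581.9+492.4)/2 × 0.5 = 268.575
  [1.5→2]: (492.4+416.7)/2 × 0.5 = 227.275
  [2→8]: (416.7+56.2)/2 × 6 = 1418.7
  [8→10]: (56.2+28.8)/2 × 2 = 85.0
  Sum = 2696.85 µg/L·h
IV tail: 28.8/0.334 = 86.228; AUC_iv,0→∞ = 2696.85 + 86.228 = 2783.078 µg/L·h
Trapezoidal AUC_0→7.5 (buccal film):
  [0→0.5]: (0.0+20.1)/2 × 0.5 = 5.025
  [0.5→6.5]: (20.1+6.4)/2 × 6 = 79.5
  [6.5→7.5]: (6.4+4.6)/2 × 1 = 5.5
  Sum = 90.025 µg/L·h
buccal film tail: 4.6/0.334 = 13.772; AUC_ev,0→∞ = 90.025 + 13.772 = 103.797 µg/L·h
F = (AUC_ev/D_ev)/(AUC_iv/D_iv) = (103.797/375)/(2783.078/250) = 0.276792/11.132312 = 0.0249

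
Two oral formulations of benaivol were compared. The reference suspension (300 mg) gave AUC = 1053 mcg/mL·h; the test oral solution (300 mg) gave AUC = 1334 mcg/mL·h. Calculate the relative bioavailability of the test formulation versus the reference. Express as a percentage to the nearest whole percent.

F_rel = (AUC_test/D_test) / (AUC_ref/D_ref)
      = (1334/300) / (1053/300)
      = 4.44667 / 3.51 = 1.2669 = 126.69%

F_rel = 127%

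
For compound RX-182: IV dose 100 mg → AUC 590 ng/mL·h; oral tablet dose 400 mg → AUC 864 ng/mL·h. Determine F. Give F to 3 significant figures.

F = 0.366

F = (AUC_ev / D_ev) / (AUC_iv / D_iv)
  = (864/400) / (590/100)
  = 2.16 / 5.9 = 0.3661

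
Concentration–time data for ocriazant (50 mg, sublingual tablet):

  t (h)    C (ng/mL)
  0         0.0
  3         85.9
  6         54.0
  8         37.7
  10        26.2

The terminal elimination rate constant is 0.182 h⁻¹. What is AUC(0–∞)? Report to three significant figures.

Trapezoidal AUC_0→10:
  [0→3]: (0.0+85.9)/2 × 3 = 128.85
  [3→6]: (85.9+54.0)/2 × 3 = 209.85
  [6→8]: (54.0+37.7)/2 × 2 = 91.7
  [8→10]: (37.7+26.2)/2 × 2 = 63.9
  Sum = 494.3 ng/mL·h
Extrapolated tail: C_last / k_e = 26.2 / 0.182 = 143.956
AUC_0→∞ = 494.3 + 143.956 = 638.256 ng/mL·h

AUC = 638 ng/mL·h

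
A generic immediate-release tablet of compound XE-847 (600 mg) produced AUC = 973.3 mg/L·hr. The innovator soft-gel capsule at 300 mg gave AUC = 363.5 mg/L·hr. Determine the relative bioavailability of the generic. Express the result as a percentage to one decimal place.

F_rel = 133.9%

F_rel = (AUC_test/D_test) / (AUC_ref/D_ref)
      = (973.3/600) / (363.5/300)
      = 1.62217 / 1.21167 = 1.3388 = 133.88%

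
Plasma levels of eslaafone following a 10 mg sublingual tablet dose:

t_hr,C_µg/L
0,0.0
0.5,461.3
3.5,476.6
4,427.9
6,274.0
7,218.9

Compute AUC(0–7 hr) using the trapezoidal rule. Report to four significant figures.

Trapezoidal AUC_0→7:
  [0→0.5]: (0.0+461.3)/2 × 0.5 = 115.325
  [0.5→3.5]: (461.3+476.6)/2 × 3 = 1406.85
  [3.5→4]: (476.6+427.9)/2 × 0.5 = 226.125
  [4→6]: (427.9+274.0)/2 × 2 = 701.9
  [6→7]: (274.0+218.9)/2 × 1 = 246.45
  Sum = 2696.65 µg/L·hr

AUC = 2697 µg/L·hr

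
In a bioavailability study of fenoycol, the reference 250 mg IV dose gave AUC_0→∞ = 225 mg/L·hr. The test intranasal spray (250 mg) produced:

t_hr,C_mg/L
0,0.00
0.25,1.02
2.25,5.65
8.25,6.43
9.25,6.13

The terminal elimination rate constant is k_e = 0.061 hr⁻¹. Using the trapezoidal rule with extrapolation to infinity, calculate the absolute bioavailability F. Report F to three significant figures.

Trapezoidal AUC_0→9.25 (intranasal spray):
  [0→0.25]: (0.00+1.02)/2 × 0.25 = 0.1275
  [0.25→2.25]: (1.02+5.65)/2 × 2 = 6.67
  [2.25→8.25]: (5.65+6.43)/2 × 6 = 36.24
  [8.25→9.25]: (6.43+6.13)/2 × 1 = 6.28
  Sum = 49.3175 mg/L·hr
Tail: C_last/k_e = 6.13/0.061 = 100.492
AUC_0→∞ (intranasal spray) = 49.3175 + 100.492 = 149.8095 mg/L·hr
F = (AUC_ev/D_ev)/(AUC_iv/D_iv) = (149.8095/250)/(225/250) = 0.599238/0.9 = 0.6658

F = 0.666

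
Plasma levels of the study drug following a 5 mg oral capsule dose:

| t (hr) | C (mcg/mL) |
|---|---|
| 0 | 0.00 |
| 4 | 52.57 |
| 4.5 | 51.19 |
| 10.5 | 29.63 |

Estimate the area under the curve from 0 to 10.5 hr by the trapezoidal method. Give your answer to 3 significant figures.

Trapezoidal AUC_0→10.5:
  [0→4]: (0.00+52.57)/2 × 4 = 105.14
  [4→4.5]: (52.57+51.19)/2 × 0.5 = 25.94
  [4.5→10.5]: (51.19+29.63)/2 × 6 = 242.46
  Sum = 373.54 mcg/mL·hr

AUC = 374 mcg/mL·hr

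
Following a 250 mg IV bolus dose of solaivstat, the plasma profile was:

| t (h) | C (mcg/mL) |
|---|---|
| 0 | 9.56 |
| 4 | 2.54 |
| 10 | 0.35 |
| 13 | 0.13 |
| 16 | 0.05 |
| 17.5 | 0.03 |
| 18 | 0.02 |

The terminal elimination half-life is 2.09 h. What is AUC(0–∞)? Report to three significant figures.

AUC = 34.0 mcg/mL·h

Trapezoidal AUC_0→18:
  [0→4]: (9.56+2.54)/2 × 4 = 24.2
  [4→10]: (2.54+0.35)/2 × 6 = 8.67
  [10→13]: (0.35+0.13)/2 × 3 = 0.72
  [13→16]: (0.13+0.05)/2 × 3 = 0.27
  [16→17.5]: (0.05+0.03)/2 × 1.5 = 0.06
  [17.5→18]: (0.03+0.02)/2 × 0.5 = 0.0125
  Sum = 33.9325 mcg/mL·h
k_e = ln2 / t½ = 0.693147 / 2.09 = 0.3316 h^-1
Extrapolated tail: C_last / k_e = 0.02 / 0.3316 = 0.060
AUC_0→∞ = 33.9325 + 0.060 = 33.9925 mcg/mL·h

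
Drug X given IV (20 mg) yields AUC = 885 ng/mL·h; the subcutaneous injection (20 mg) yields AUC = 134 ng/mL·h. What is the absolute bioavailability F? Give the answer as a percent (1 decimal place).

F = 15.1%

F = (AUC_ev / D_ev) / (AUC_iv / D_iv)
  = (134/20) / (885/20)
  = 6.7 / 44.25 = 0.1514
  = 15.14%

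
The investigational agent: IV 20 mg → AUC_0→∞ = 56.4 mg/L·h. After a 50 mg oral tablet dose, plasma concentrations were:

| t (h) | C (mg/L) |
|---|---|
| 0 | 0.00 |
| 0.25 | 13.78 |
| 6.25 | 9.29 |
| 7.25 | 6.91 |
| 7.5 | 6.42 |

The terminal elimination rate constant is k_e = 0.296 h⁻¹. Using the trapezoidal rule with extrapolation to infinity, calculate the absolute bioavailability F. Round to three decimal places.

Trapezoidal AUC_0→7.5 (oral tablet):
  [0→0.25]: (0.00+13.78)/2 × 0.25 = 1.7225
  [0.25→6.25]: (13.78+9.29)/2 × 6 = 69.21
  [6.25→7.25]: (9.29+6.91)/2 × 1 = 8.1
  [7.25→7.5]: (6.91+6.42)/2 × 0.25 = 1.66625
  Sum = 80.69875 mg/L·h
Tail: C_last/k_e = 6.42/0.296 = 21.689
AUC_0→∞ (oral tablet) = 80.69875 + 21.689 = 102.38775 mg/L·h
F = (AUC_ev/D_ev)/(AUC_iv/D_iv) = (102.38775/50)/(56.4/20) = 2.047755/2.82 = 0.7262

F = 0.726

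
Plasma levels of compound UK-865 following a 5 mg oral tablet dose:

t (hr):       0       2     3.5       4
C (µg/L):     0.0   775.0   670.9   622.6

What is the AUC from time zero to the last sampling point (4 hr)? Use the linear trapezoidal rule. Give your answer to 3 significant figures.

AUC = 2180 µg/L·hr

Trapezoidal AUC_0→4:
  [0→2]: (0.0+775.0)/2 × 2 = 775.0
  [2→3.5]: (775.0+670.9)/2 × 1.5 = 1084.425
  [3.5→4]: (670.9+622.6)/2 × 0.5 = 323.375
  Sum = 2182.8 µg/L·hr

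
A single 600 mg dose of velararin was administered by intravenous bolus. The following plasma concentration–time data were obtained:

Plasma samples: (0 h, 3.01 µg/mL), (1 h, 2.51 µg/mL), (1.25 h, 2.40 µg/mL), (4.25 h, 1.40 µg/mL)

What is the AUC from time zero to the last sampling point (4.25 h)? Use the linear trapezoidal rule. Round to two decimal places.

Trapezoidal AUC_0→4.25:
  [0→1]: (3.01+2.51)/2 × 1 = 2.76
  [1→1.25]: (2.51+2.40)/2 × 0.25 = 0.61375
  [1.25→4.25]: (2.40+1.40)/2 × 3 = 5.7
  Sum = 9.07375 µg/mL·h

AUC = 9.07 µg/mL·h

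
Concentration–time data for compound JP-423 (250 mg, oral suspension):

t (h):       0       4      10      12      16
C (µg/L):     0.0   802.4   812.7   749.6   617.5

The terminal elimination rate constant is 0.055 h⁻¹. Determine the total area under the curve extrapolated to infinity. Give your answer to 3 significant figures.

AUC = 22000 µg/L·h

Trapezoidal AUC_0→16:
  [0→4]: (0.0+802.4)/2 × 4 = 1604.8
  [4→10]: (802.4+812.7)/2 × 6 = 4845.3
  [10→12]: (812.7+749.6)/2 × 2 = 1562.3
  [12→16]: (749.6+617.5)/2 × 4 = 2734.2
  Sum = 10746.6 µg/L·h
Extrapolated tail: C_last / k_e = 617.5 / 0.055 = 11227.273
AUC_0→∞ = 10746.6 + 11227.273 = 21973.873 µg/L·h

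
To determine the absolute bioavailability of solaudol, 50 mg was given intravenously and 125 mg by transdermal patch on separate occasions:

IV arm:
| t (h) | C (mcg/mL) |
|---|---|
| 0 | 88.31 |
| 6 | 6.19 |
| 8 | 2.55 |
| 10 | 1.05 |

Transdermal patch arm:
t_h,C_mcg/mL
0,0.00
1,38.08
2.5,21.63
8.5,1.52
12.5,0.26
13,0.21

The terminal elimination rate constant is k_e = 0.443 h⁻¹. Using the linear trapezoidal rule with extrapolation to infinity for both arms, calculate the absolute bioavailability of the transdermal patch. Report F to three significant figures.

F = 0.184

Trapezoidal AUC_0→10 (IV):
  [0→6]: (88.31+6.19)/2 × 6 = 283.5
  [6→8]: (6.19+2.55)/2 × 2 = 8.74
  [8→10]: (2.55+1.05)/2 × 2 = 3.6
  Sum = 295.84 mcg/mL·h
IV tail: 1.05/0.443 = 2.370; AUC_iv,0→∞ = 295.84 + 2.370 = 298.21 mcg/mL·h
Trapezoidal AUC_0→13 (transdermal patch):
  [0→1]: (0.00+38.08)/2 × 1 = 19.04
  [1→2.5]: (38.08+21.63)/2 × 1.5 = 44.7825
  [2.5→8.5]: (21.63+1.52)/2 × 6 = 69.45
  [8.5→12.5]: (1.52+0.26)/2 × 4 = 3.56
  [12.5→13]: (0.26+0.21)/2 × 0.5 = 0.1175
  Sum = 136.95 mcg/mL·h
transdermal patch tail: 0.21/0.443 = 0.474; AUC_ev,0→∞ = 136.95 + 0.474 = 137.424 mcg/mL·h
F = (AUC_ev/D_ev)/(AUC_iv/D_iv) = (137.424/125)/(298.21/50) = 1.099392/5.9642 = 0.1843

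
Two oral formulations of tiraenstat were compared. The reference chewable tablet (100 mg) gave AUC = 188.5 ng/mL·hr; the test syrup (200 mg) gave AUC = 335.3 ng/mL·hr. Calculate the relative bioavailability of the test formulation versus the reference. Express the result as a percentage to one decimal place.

F_rel = 88.9%

F_rel = (AUC_test/D_test) / (AUC_ref/D_ref)
      = (335.3/200) / (188.5/100)
      = 1.6765 / 1.885 = 0.8894 = 88.94%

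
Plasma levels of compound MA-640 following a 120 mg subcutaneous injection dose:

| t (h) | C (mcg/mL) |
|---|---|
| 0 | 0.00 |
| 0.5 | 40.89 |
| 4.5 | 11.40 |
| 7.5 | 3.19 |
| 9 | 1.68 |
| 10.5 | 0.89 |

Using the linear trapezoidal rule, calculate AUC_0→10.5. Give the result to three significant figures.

Trapezoidal AUC_0→10.5:
  [0→0.5]: (0.00+40.89)/2 × 0.5 = 10.2225
  [0.5→4.5]: (40.89+11.40)/2 × 4 = 104.58
  [4.5→7.5]: (11.40+3.19)/2 × 3 = 21.885
  [7.5→9]: (3.19+1.68)/2 × 1.5 = 3.6525
  [9→10.5]: (1.68+0.89)/2 × 1.5 = 1.9275
  Sum = 142.2675 mcg/mL·h

AUC = 142 mcg/mL·h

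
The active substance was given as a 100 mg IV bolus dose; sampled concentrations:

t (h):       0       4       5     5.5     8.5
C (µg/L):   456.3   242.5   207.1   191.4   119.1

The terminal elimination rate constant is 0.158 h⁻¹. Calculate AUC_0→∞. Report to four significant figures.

AUC = 2942 µg/L·h

Trapezoidal AUC_0→8.5:
  [0→4]: (456.3+242.5)/2 × 4 = 1397.6
  [4→5]: (242.5+207.1)/2 × 1 = 224.8
  [5→5.5]: (207.1+191.4)/2 × 0.5 = 99.625
  [5.5→8.5]: (191.4+119.1)/2 × 3 = 465.75
  Sum = 2187.775 µg/L·h
Extrapolated tail: C_last / k_e = 119.1 / 0.158 = 753.797
AUC_0→∞ = 2187.775 + 753.797 = 2941.572 µg/L·h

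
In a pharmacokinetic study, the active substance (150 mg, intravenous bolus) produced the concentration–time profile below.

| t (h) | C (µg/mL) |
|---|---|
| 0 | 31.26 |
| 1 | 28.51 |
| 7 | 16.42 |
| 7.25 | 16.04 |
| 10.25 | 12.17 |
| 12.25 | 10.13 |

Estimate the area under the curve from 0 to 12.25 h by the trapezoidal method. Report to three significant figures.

Trapezoidal AUC_0→12.25:
  [0→1]: (31.26+28.51)/2 × 1 = 29.885
  [1→7]: (28.51+16.42)/2 × 6 = 134.79
  [7→7.25]: (16.42+16.04)/2 × 0.25 = 4.0575
  [7.25→10.25]: (16.04+12.17)/2 × 3 = 42.315
  [10.25→12.25]: (12.17+10.13)/2 × 2 = 22.3
  Sum = 233.3475 µg/mL·h

AUC = 233 µg/mL·h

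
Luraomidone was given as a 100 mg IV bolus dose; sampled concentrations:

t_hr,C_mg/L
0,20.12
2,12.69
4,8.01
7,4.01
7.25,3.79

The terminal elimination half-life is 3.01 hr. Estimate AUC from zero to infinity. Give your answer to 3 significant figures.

Trapezoidal AUC_0→7.25:
  [0→2]: (20.12+12.69)/2 × 2 = 32.81
  [2→4]: (12.69+8.01)/2 × 2 = 20.7
  [4→7]: (8.01+4.01)/2 × 3 = 18.03
  [7→7.25]: (4.01+3.79)/2 × 0.25 = 0.975
  Sum = 72.515 mg/L·hr
k_e = ln2 / t½ = 0.693147 / 3.01 = 0.2303 hr^-1
Extrapolated tail: C_last / k_e = 3.79 / 0.2303 = 16.457
AUC_0→∞ = 72.515 + 16.457 = 88.972 mg/L·hr

AUC = 89.0 mg/L·hr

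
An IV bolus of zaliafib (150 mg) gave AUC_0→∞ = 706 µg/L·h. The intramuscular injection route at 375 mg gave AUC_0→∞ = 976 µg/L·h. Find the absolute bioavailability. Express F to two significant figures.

F = (AUC_ev / D_ev) / (AUC_iv / D_iv)
  = (976/375) / (706/150)
  = 2.60267 / 4.70667 = 0.5530

F = 0.55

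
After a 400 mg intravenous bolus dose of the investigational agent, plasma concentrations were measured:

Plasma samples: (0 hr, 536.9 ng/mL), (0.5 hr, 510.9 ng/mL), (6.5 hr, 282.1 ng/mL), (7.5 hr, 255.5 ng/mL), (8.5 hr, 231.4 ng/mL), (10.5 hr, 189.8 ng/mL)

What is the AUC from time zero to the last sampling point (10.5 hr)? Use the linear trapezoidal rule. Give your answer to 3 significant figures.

Trapezoidal AUC_0→10.5:
  [0→0.5]: (536.9+510.9)/2 × 0.5 = 261.95
  [0.5→6.5]: (510.9+282.1)/2 × 6 = 2379.0
  [6.5→7.5]: (282.1+255.5)/2 × 1 = 268.8
  [7.5→8.5]: (255.5+231.4)/2 × 1 = 243.45
  [8.5→10.5]: (231.4+189.8)/2 × 2 = 421.2
  Sum = 3574.4 ng/mL·hr

AUC = 3570 ng/mL·hr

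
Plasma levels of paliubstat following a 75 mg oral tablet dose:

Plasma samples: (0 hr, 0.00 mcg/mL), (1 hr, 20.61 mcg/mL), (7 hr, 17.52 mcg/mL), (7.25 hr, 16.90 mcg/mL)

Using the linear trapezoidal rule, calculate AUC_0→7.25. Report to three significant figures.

AUC = 129 mcg/mL·hr

Trapezoidal AUC_0→7.25:
  [0→1]: (0.00+20.61)/2 × 1 = 10.305
  [1→7]: (20.61+17.52)/2 × 6 = 114.39
  [7→7.25]: (17.52+16.90)/2 × 0.25 = 4.3025
  Sum = 128.9975 mcg/mL·hr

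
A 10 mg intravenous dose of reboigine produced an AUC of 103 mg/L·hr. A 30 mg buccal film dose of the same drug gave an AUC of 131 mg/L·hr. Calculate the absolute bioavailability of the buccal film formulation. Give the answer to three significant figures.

F = (AUC_ev / D_ev) / (AUC_iv / D_iv)
  = (131/30) / (103/10)
  = 4.36667 / 10.3 = 0.4239

F = 0.424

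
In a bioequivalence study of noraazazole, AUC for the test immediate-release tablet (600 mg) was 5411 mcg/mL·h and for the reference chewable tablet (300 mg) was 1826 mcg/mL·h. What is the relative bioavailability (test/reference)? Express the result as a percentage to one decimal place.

F_rel = 148.2%

F_rel = (AUC_test/D_test) / (AUC_ref/D_ref)
      = (5411/600) / (1826/300)
      = 9.01833 / 6.08667 = 1.4817 = 148.17%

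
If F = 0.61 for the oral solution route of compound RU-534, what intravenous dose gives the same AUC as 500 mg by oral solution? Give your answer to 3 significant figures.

D_iv = 305 mg

Systemic exposure from an extravascular dose = F × D_ev, so the equivalent IV dose is F × D_ev.
D_iv = F × D_ev = 0.61 × 500 = 305 mg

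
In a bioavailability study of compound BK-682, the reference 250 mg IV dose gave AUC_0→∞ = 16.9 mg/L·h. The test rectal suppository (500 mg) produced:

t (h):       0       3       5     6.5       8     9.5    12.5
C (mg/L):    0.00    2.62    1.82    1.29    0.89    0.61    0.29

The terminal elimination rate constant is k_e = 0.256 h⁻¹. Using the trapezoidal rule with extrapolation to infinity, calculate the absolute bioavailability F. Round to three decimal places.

Trapezoidal AUC_0→12.5 (rectal suppository):
  [0→3]: (0.00+2.62)/2 × 3 = 3.93
  [3→5]: (2.62+1.82)/2 × 2 = 4.44
  [5→6.5]: (1.82+1.29)/2 × 1.5 = 2.3325
  [6.5→8]: (1.29+0.89)/2 × 1.5 = 1.635
  [8→9.5]: (0.89+0.61)/2 × 1.5 = 1.125
  [9.5→12.5]: (0.61+0.29)/2 × 3 = 1.35
  Sum = 14.8125 mg/L·h
Tail: C_last/k_e = 0.29/0.256 = 1.133
AUC_0→∞ (rectal suppository) = 14.8125 + 1.133 = 15.9455 mg/L·h
F = (AUC_ev/D_ev)/(AUC_iv/D_iv) = (15.9455/500)/(16.9/250) = 0.031891/0.0676 = 0.4718

F = 0.472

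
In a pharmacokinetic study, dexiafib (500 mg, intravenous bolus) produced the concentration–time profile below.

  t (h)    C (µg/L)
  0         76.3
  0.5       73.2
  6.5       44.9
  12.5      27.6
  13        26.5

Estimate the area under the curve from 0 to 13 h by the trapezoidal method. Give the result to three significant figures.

Trapezoidal AUC_0→13:
  [0→0.5]: (76.3+73.2)/2 × 0.5 = 37.375
  [0.5→6.5]: (73.2+44.9)/2 × 6 = 354.3
  [6.5→12.5]: (44.9+27.6)/2 × 6 = 217.5
  [12.5→13]: (27.6+26.5)/2 × 0.5 = 13.525
  Sum = 622.7 µg/L·h

AUC = 623 µg/L·h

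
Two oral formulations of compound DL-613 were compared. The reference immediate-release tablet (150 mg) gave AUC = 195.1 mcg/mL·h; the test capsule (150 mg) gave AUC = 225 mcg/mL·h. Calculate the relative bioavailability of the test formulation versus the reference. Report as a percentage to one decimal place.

F_rel = 115.3%

F_rel = (AUC_test/D_test) / (AUC_ref/D_ref)
      = (225/150) / (195.1/150)
      = 1.5 / 1.30067 = 1.1533 = 115.33%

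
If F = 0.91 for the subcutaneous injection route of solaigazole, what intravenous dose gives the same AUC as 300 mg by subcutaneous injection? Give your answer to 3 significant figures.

Systemic exposure from an extravascular dose = F × D_ev, so the equivalent IV dose is F × D_ev.
D_iv = F × D_ev = 0.91 × 300 = 273 mg

D_iv = 273 mg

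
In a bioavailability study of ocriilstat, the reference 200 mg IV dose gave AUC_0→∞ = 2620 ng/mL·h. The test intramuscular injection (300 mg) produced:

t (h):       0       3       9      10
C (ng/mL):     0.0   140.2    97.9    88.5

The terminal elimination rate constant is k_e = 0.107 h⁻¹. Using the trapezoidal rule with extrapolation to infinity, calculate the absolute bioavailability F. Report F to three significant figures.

F = 0.469

Trapezoidal AUC_0→10 (intramuscular injection):
  [0→3]: (0.0+140.2)/2 × 3 = 210.3
  [3→9]: (140.2+97.9)/2 × 6 = 714.3
  [9→10]: (97.9+88.5)/2 × 1 = 93.2
  Sum = 1017.8 ng/mL·h
Tail: C_last/k_e = 88.5/0.107 = 827.103
AUC_0→∞ (intramuscular injection) = 1017.8 + 827.103 = 1844.903 ng/mL·h
F = (AUC_ev/D_ev)/(AUC_iv/D_iv) = (1844.903/300)/(2620/200) = 6.14968/13.1 = 0.4694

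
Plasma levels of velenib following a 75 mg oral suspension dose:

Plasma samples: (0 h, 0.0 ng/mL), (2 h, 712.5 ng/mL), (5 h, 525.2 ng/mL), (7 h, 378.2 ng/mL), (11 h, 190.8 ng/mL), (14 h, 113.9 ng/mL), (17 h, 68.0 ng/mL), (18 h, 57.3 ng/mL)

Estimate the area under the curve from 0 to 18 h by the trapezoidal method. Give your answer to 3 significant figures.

AUC = 5400 ng/mL·h

Trapezoidal AUC_0→18:
  [0→2]: (0.0+712.5)/2 × 2 = 712.5
  [2→5]: (712.5+525.2)/2 × 3 = 1856.55
  [5→7]: (525.2+378.2)/2 × 2 = 903.4
  [7→11]: (378.2+190.8)/2 × 4 = 1138.0
  [11→14]: (190.8+113.9)/2 × 3 = 457.05
  [14→17]: (113.9+68.0)/2 × 3 = 272.85
  [17→18]: (68.0+57.3)/2 × 1 = 62.65
  Sum = 5403.0 ng/mL·h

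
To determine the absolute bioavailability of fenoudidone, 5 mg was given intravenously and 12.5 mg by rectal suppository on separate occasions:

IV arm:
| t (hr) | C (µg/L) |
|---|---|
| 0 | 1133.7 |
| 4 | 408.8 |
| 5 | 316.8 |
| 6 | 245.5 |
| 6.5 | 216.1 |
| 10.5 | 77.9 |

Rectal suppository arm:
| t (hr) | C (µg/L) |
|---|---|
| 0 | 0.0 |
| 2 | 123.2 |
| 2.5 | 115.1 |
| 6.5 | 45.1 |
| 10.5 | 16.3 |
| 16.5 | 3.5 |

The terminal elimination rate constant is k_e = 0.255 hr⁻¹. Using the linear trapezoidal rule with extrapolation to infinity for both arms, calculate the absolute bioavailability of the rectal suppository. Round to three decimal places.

Trapezoidal AUC_0→10.5 (IV):
  [0→4]: (1133.7+408.8)/2 × 4 = 3085.0
  [4→5]: (408.8+316.8)/2 × 1 = 362.8
  [5→6]: (316.8+245.5)/2 × 1 = 281.15
  [6→6.5]: (245.5+216.1)/2 × 0.5 = 115.4
  [6.5→10.5]: (216.1+77.9)/2 × 4 = 588.0
  Sum = 4432.35 µg/L·hr
IV tail: 77.9/0.255 = 305.490; AUC_iv,0→∞ = 4432.35 + 305.490 = 4737.84 µg/L·hr
Trapezoidal AUC_0→16.5 (rectal suppository):
  [0→2]: (0.0+123.2)/2 × 2 = 123.2
  [2→2.5]: (123.2+115.1)/2 × 0.5 = 59.575
  [2.5→6.5]: (115.1+45.1)/2 × 4 = 320.4
  [6.5→10.5]: (45.1+16.3)/2 × 4 = 122.8
  [10.5→16.5]: (16.3+3.5)/2 × 6 = 59.4
  Sum = 685.375 µg/L·hr
rectal suppository tail: 3.5/0.255 = 13.725; AUC_ev,0→∞ = 685.375 + 13.725 = 699.1 µg/L·hr
F = (AUC_ev/D_ev)/(AUC_iv/D_iv) = (699.1/12.5)/(4737.84/5) = 55.928/947.568 = 0.0590

F = 0.059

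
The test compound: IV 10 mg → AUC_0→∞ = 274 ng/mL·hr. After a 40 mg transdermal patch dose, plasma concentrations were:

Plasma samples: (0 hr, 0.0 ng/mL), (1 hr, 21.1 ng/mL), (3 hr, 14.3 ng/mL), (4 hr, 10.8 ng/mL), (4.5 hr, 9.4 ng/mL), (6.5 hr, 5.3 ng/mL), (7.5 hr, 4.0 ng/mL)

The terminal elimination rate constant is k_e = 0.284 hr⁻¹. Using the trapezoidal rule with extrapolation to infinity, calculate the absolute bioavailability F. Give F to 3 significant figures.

F = 0.0885

Trapezoidal AUC_0→7.5 (transdermal patch):
  [0→1]: (0.0+21.1)/2 × 1 = 10.55
  [1→3]: (21.1+14.3)/2 × 2 = 35.4
  [3→4]: (14.3+10.8)/2 × 1 = 12.55
  [4→4.5]: (10.8+9.4)/2 × 0.5 = 5.05
  [4.5→6.5]: (9.4+5.3)/2 × 2 = 14.7
  [6.5→7.5]: (5.3+4.0)/2 × 1 = 4.65
  Sum = 82.9 ng/mL·hr
Tail: C_last/k_e = 4.0/0.284 = 14.085
AUC_0→∞ (transdermal patch) = 82.9 + 14.085 = 96.985 ng/mL·hr
F = (AUC_ev/D_ev)/(AUC_iv/D_iv) = (96.985/40)/(274/10) = 2.424625/27.4 = 0.0885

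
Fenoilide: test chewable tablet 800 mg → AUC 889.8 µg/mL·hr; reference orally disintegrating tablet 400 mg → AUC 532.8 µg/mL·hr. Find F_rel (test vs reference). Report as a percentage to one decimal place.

F_rel = (AUC_test/D_test) / (AUC_ref/D_ref)
      = (889.8/800) / (532.8/400)
      = 1.11225 / 1.332 = 0.8350 = 83.50%

F_rel = 83.5%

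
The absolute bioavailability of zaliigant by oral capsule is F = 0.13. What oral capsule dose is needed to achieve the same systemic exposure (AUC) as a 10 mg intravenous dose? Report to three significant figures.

D_oral = 76.9 mg

For equal systemic exposure: F × D_ev = D_iv
D_ev = D_iv / F = 10 / 0.13 = 76.9231 mg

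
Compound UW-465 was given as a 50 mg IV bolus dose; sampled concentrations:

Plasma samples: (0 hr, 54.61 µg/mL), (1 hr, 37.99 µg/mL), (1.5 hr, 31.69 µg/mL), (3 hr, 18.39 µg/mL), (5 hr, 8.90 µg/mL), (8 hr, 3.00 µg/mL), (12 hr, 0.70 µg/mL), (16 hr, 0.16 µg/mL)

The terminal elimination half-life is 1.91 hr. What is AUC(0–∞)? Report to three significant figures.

Trapezoidal AUC_0→16:
  [0→1]: (54.61+37.99)/2 × 1 = 46.3
  [1→1.5]: (37.99+31.69)/2 × 0.5 = 17.42
  [1.5→3]: (31.69+18.39)/2 × 1.5 = 37.56
  [3→5]: (18.39+8.90)/2 × 2 = 27.29
  [5→8]: (8.90+3.00)/2 × 3 = 17.85
  [8→12]: (3.00+0.70)/2 × 4 = 7.4
  [12→16]: (0.70+0.16)/2 × 4 = 1.72
  Sum = 155.54 µg/mL·hr
k_e = ln2 / t½ = 0.693147 / 1.91 = 0.3629 hr^-1
Extrapolated tail: C_last / k_e = 0.16 / 0.3629 = 0.441
AUC_0→∞ = 155.54 + 0.441 = 155.981 µg/mL·hr

AUC = 156 µg/mL·hr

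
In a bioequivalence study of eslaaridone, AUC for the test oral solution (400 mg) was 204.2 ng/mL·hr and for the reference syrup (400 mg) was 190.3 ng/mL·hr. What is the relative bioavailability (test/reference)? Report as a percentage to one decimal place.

F_rel = 107.3%

F_rel = (AUC_test/D_test) / (AUC_ref/D_ref)
      = (204.2/400) / (190.3/400)
      = 0.5105 / 0.47575 = 1.0730 = 107.30%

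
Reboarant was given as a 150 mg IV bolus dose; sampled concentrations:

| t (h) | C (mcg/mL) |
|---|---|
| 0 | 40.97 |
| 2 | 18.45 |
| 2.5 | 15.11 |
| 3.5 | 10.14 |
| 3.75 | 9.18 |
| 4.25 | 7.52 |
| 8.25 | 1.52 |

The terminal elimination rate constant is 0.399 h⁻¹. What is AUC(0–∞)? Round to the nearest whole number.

Trapezoidal AUC_0→8.25:
  [0→2]: (40.97+18.45)/2 × 2 = 59.42
  [2→2.5]: (18.45+15.11)/2 × 0.5 = 8.39
  [2.5→3.5]: (15.11+10.14)/2 × 1 = 12.625
  [3.5→3.75]: (10.14+9.18)/2 × 0.25 = 2.415
  [3.75→4.25]: (9.18+7.52)/2 × 0.5 = 4.175
  [4.25→8.25]: (7.52+1.52)/2 × 4 = 18.08
  Sum = 105.105 mcg/mL·h
Extrapolated tail: C_last / k_e = 1.52 / 0.399 = 3.810
AUC_0→∞ = 105.105 + 3.810 = 108.915 mcg/mL·h

AUC = 109 mcg/mL·h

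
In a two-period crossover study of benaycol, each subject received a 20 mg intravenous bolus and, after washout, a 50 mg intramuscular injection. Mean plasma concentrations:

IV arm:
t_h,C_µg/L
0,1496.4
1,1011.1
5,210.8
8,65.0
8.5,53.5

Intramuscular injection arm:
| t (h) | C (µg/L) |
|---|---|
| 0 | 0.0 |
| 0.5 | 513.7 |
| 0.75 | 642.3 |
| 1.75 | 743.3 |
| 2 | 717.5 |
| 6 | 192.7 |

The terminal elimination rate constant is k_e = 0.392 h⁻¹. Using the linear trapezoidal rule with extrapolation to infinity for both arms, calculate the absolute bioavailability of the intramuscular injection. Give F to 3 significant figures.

Trapezoidal AUC_0→8.5 (IV):
  [0→1]: (1496.4+1011.1)/2 × 1 = 1253.75
  [1→5]: (1011.1+210.8)/2 × 4 = 2443.8
  [5→8]: (210.8+65.0)/2 × 3 = 413.7
  [8→8.5]: (65.0+53.5)/2 × 0.5 = 29.625
  Sum = 4140.875 µg/L·h
IV tail: 53.5/0.392 = 136.480; AUC_iv,0→∞ = 4140.875 + 136.480 = 4277.355 µg/L·h
Trapezoidal AUC_0→6 (intramuscular injection):
  [0→0.5]: (0.0+513.7)/2 × 0.5 = 128.425
  [0.5→0.75]: (513.7+642.3)/2 × 0.25 = 144.5
  [0.75→1.75]: (642.3+743.3)/2 × 1 = 692.8
  [1.75→2]: (743.3+717.5)/2 × 0.25 = 182.6
  [2→6]: (717.5+192.7)/2 × 4 = 1820.4
  Sum = 2968.725 µg/L·h
intramuscular injection tail: 192.7/0.392 = 491.582; AUC_ev,0→∞ = 2968.725 + 491.582 = 3460.307 µg/L·h
F = (AUC_ev/D_ev)/(AUC_iv/D_iv) = (3460.307/50)/(4277.355/20) = 69.20614/213.86775 = 0.3236

F = 0.324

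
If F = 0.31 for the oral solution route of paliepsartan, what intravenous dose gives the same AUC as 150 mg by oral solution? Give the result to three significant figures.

Systemic exposure from an extravascular dose = F × D_ev, so the equivalent IV dose is F × D_ev.
D_iv = F × D_ev = 0.31 × 150 = 46.5 mg

D_iv = 46.5 mg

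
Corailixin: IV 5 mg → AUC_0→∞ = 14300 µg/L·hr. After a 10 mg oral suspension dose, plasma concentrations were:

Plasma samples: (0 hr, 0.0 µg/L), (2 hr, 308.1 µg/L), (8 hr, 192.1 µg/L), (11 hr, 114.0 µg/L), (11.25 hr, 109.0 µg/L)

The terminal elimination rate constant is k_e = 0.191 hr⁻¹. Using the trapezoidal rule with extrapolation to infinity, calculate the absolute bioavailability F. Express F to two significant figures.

Trapezoidal AUC_0→11.25 (oral suspension):
  [0→2]: (0.0+308.1)/2 × 2 = 308.1
  [2→8]: (308.1+192.1)/2 × 6 = 1500.6
  [8→11]: (192.1+114.0)/2 × 3 = 459.15
  [11→11.25]: (114.0+109.0)/2 × 0.25 = 27.875
  Sum = 2295.725 µg/L·hr
Tail: C_last/k_e = 109.0/0.191 = 570.681
AUC_0→∞ (oral suspension) = 2295.725 + 570.681 = 2866.406 µg/L·hr
F = (AUC_ev/D_ev)/(AUC_iv/D_iv) = (2866.406/10)/(14300/5) = 286.6406/2860 = 0.1002

F = 0.10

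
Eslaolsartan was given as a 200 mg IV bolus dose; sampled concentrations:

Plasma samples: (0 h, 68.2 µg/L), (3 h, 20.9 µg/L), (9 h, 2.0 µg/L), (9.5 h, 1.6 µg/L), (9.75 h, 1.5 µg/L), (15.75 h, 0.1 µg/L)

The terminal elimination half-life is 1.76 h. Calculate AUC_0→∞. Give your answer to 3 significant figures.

Trapezoidal AUC_0→15.75:
  [0→3]: (68.2+20.9)/2 × 3 = 133.65
  [3→9]: (20.9+2.0)/2 × 6 = 68.7
  [9→9.5]: (2.0+1.6)/2 × 0.5 = 0.9
  [9.5→9.75]: (1.6+1.5)/2 × 0.25 = 0.3875
  [9.75→15.75]: (1.5+0.1)/2 × 6 = 4.8
  Sum = 208.4375 µg/L·h
k_e = ln2 / t½ = 0.693147 / 1.76 = 0.3938 h^-1
Extrapolated tail: C_last / k_e = 0.1 / 0.3938 = 0.254
AUC_0→∞ = 208.4375 + 0.254 = 208.6915 µg/L·h

AUC = 209 µg/L·h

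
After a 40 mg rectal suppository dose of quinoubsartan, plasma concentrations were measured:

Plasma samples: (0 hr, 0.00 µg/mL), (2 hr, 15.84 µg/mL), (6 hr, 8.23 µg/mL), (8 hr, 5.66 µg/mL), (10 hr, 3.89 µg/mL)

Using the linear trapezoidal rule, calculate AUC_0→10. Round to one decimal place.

Trapezoidal AUC_0→10:
  [0→2]: (0.00+15.84)/2 × 2 = 15.84
  [2→6]: (15.84+8.23)/2 × 4 = 48.14
  [6→8]: (8.23+5.66)/2 × 2 = 13.89
  [8→10]: (5.66+3.89)/2 × 2 = 9.55
  Sum = 87.42 µg/mL·hr

AUC = 87.4 µg/mL·hr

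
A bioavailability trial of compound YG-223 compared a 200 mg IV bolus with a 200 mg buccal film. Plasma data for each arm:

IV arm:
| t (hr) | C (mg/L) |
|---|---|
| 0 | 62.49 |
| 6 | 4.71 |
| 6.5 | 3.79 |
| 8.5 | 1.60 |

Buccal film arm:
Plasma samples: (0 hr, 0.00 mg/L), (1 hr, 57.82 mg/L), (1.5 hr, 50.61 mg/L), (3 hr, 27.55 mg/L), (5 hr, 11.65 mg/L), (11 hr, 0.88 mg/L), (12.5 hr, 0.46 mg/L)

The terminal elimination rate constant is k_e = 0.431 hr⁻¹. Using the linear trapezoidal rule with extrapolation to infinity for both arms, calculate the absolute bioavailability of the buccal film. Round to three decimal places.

Trapezoidal AUC_0→8.5 (IV):
  [0→6]: (62.49+4.71)/2 × 6 = 201.6
  [6→6.5]: (4.71+3.79)/2 × 0.5 = 2.125
  [6.5→8.5]: (3.79+1.60)/2 × 2 = 5.39
  Sum = 209.115 mg/L·hr
IV tail: 1.60/0.431 = 3.712; AUC_iv,0→∞ = 209.115 + 3.712 = 212.827 mg/L·hr
Trapezoidal AUC_0→12.5 (buccal film):
  [0→1]: (0.00+57.82)/2 × 1 = 28.91
  [1→1.5]: (57.82+50.61)/2 × 0.5 = 27.1075
  [1.5→3]: (50.61+27.55)/2 × 1.5 = 58.62
  [3→5]: (27.55+11.65)/2 × 2 = 39.2
  [5→11]: (11.65+0.88)/2 × 6 = 37.59
  [11→12.5]: (0.88+0.46)/2 × 1.5 = 1.005
  Sum = 192.4325 mg/L·hr
buccal film tail: 0.46/0.431 = 1.067; AUC_ev,0→∞ = 192.4325 + 1.067 = 193.4995 mg/L·hr
F = (AUC_ev/D_ev)/(AUC_iv/D_iv) = (193.4995/200)/(212.827/200) = 0.9674975/1.064135 = 0.9092

F = 0.909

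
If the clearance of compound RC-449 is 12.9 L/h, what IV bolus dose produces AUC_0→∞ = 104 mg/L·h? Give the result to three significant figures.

Dose = 1340 mg

Dose_iv = CL × AUC_0→∞
     = 12.9 × 104 = 1341.6 mg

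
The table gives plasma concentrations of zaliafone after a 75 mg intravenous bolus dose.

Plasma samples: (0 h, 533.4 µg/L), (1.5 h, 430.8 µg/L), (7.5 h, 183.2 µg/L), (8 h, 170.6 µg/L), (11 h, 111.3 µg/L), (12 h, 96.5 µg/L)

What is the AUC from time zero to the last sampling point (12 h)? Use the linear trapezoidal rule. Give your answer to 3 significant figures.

AUC = 3180 µg/L·h

Trapezoidal AUC_0→12:
  [0→1.5]: (533.4+430.8)/2 × 1.5 = 723.15
  [1.5→7.5]: (430.8+183.2)/2 × 6 = 1842.0
  [7.5→8]: (183.2+170.6)/2 × 0.5 = 88.45
  [8→11]: (170.6+111.3)/2 × 3 = 422.85
  [11→12]: (111.3+96.5)/2 × 1 = 103.9
  Sum = 3180.35 µg/L·h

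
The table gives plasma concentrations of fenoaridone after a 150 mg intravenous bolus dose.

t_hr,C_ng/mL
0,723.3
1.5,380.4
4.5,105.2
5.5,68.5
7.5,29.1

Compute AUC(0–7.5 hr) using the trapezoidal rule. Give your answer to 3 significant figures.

Trapezoidal AUC_0→7.5:
  [0→1.5]: (723.3+380.4)/2 × 1.5 = 827.775
  [1.5→4.5]: (380.4+105.2)/2 × 3 = 728.4
  [4.5→5.5]: (105.2+68.5)/2 × 1 = 86.85
  [5.5→7.5]: (68.5+29.1)/2 × 2 = 97.6
  Sum = 1740.625 ng/mL·hr

AUC = 1740 ng/mL·hr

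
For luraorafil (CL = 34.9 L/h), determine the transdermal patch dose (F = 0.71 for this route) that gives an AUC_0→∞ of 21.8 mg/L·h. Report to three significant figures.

Dose = 1070 mg

Dose = CL × AUC_0→∞ / F
     = 34.9 × 21.8 / 0.71 = 1071.58 mg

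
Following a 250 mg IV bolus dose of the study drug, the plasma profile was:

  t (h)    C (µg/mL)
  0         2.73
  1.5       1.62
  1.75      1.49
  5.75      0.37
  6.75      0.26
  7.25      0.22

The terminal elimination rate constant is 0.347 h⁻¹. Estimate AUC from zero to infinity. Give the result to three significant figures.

AUC = 8.44 µg/mL·h

Trapezoidal AUC_0→7.25:
  [0→1.5]: (2.73+1.62)/2 × 1.5 = 3.2625
  [1.5→1.75]: (1.62+1.49)/2 × 0.25 = 0.38875
  [1.75→5.75]: (1.49+0.37)/2 × 4 = 3.72
  [5.75→6.75]: (0.37+0.26)/2 × 1 = 0.315
  [6.75→7.25]: (0.26+0.22)/2 × 0.5 = 0.12
  Sum = 7.80625 µg/mL·h
Extrapolated tail: C_last / k_e = 0.22 / 0.347 = 0.634
AUC_0→∞ = 7.80625 + 0.634 = 8.44025 µg/mL·h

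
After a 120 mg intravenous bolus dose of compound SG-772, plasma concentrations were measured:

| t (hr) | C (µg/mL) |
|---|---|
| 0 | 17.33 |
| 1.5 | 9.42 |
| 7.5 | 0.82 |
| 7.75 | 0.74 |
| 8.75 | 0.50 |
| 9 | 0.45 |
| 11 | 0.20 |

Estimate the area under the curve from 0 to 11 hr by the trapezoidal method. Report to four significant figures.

AUC = 52.37 µg/mL·hr

Trapezoidal AUC_0→11:
  [0→1.5]: (17.33+9.42)/2 × 1.5 = 20.0625
  [1.5→7.5]: (9.42+0.82)/2 × 6 = 30.72
  [7.5→7.75]: (0.82+0.74)/2 × 0.25 = 0.195
  [7.75→8.75]: (0.74+0.50)/2 × 1 = 0.62
  [8.75→9]: (0.50+0.45)/2 × 0.25 = 0.11875
  [9→11]: (0.45+0.20)/2 × 2 = 0.65
  Sum = 52.36625 µg/mL·hr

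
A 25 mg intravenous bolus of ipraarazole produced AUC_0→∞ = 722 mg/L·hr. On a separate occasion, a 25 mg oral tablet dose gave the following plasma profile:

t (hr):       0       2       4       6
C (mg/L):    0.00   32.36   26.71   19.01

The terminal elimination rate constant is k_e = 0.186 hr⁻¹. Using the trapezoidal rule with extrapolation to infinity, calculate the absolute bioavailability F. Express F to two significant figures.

F = 0.33

Trapezoidal AUC_0→6 (oral tablet):
  [0→2]: (0.00+32.36)/2 × 2 = 32.36
  [2→4]: (32.36+26.71)/2 × 2 = 59.07
  [4→6]: (26.71+19.01)/2 × 2 = 45.72
  Sum = 137.15 mg/L·hr
Tail: C_last/k_e = 19.01/0.186 = 102.204
AUC_0→∞ (oral tablet) = 137.15 + 102.204 = 239.354 mg/L·hr
F = (AUC_ev/D_ev)/(AUC_iv/D_iv) = (239.354/25)/(722/25) = 9.57416/28.88 = 0.3315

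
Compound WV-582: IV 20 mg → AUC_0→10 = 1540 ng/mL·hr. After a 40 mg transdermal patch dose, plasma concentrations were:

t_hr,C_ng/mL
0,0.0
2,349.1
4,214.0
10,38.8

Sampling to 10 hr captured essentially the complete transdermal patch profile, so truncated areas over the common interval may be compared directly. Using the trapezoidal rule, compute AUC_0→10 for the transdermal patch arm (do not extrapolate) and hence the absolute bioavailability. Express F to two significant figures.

F = 0.54

Trapezoidal AUC_0→10 (transdermal patch):
  [0→2]: (0.0+349.1)/2 × 2 = 349.1
  [2→4]: (349.1+214.0)/2 × 2 = 563.1
  [4→10]: (214.0+38.8)/2 × 6 = 758.4
  Sum = 1670.6 ng/mL·hr
F = (AUC_ev/D_ev)/(AUC_iv/D_iv) = (1670.6/40)/(1540/20) = 41.765/77 = 0.5424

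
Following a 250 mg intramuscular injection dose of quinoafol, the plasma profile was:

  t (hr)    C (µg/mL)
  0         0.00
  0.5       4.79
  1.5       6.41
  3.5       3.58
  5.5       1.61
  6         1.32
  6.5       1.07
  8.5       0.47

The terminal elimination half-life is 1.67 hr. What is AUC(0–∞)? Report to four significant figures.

Trapezoidal AUC_0→8.5:
  [0→0.5]: (0.00+4.79)/2 × 0.5 = 1.1975
  [0.5→1.5]: (4.79+6.41)/2 × 1 = 5.6
  [1.5→3.5]: (6.41+3.58)/2 × 2 = 9.99
  [3.5→5.5]: (3.58+1.61)/2 × 2 = 5.19
  [5.5→6]: (1.61+1.32)/2 × 0.5 = 0.7325
  [6→6.5]: (1.32+1.07)/2 × 0.5 = 0.5975
  [6.5→8.5]: (1.07+0.47)/2 × 2 = 1.54
  Sum = 24.8475 µg/mL·hr
k_e = ln2 / t½ = 0.693147 / 1.67 = 0.4151 hr^-1
Extrapolated tail: C_last / k_e = 0.47 / 0.4151 = 1.132
AUC_0→∞ = 24.8475 + 1.132 = 25.9795 µg/mL·hr

AUC = 25.98 µg/mL·hr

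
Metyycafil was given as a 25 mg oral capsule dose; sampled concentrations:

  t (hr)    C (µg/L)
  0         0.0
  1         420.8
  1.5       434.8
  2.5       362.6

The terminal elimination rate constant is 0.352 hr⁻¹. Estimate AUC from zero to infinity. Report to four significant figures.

Trapezoidal AUC_0→2.5:
  [0→1]: (0.0+420.8)/2 × 1 = 210.4
  [1→1.5]: (420.8+434.8)/2 × 0.5 = 213.9
  [1.5→2.5]: (434.8+362.6)/2 × 1 = 398.7
  Sum = 823.0 µg/L·hr
Extrapolated tail: C_last / k_e = 362.6 / 0.352 = 1030.114
AUC_0→∞ = 823.0 + 1030.114 = 1853.114 µg/L·hr

AUC = 1853 µg/L·hr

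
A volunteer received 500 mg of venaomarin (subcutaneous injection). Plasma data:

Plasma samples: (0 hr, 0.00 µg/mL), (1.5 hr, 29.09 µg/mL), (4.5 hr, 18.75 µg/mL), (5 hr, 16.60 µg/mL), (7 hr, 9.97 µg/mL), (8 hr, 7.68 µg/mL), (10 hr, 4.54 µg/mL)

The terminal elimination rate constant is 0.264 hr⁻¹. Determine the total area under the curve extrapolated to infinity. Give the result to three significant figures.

AUC = 167 µg/mL·hr

Trapezoidal AUC_0→10:
  [0→1.5]: (0.00+29.09)/2 × 1.5 = 21.8175
  [1.5→4.5]: (29.09+18.75)/2 × 3 = 71.76
  [4.5→5]: (18.75+16.60)/2 × 0.5 = 8.8375
  [5→7]: (16.60+9.97)/2 × 2 = 26.57
  [7→8]: (9.97+7.68)/2 × 1 = 8.825
  [8→10]: (7.68+4.54)/2 × 2 = 12.22
  Sum = 150.03 µg/mL·hr
Extrapolated tail: C_last / k_e = 4.54 / 0.264 = 17.197
AUC_0→∞ = 150.03 + 17.197 = 167.227 µg/mL·hr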